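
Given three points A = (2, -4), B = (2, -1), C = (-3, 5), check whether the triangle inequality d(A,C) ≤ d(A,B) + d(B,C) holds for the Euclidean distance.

d(A,B) = √(0² + 3²) = √9 = 3, d(B,C) = √(5² + 6²) = √61 ≈ 7.8102, d(A,C) = √(5² + 9²) = √106 ≈ 10.2956.
d(A,C) ≈ 10.2956 ≤ 3 + 7.8102 = 10.8102. Triangle inequality is satisfied.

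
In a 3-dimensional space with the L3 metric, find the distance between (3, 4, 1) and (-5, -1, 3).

(Σ|x_i - y_i|^3)^(1/3) = (|3 - (-5)|^3 + |4 - (-1)|^3 + |1 - 3|^3)^(1/3)
= (8^3 + 5^3 + 2^3)^(1/3) = (512 + 125 + 8)^(1/3) = (645)^(1/3) ≈ 8.6401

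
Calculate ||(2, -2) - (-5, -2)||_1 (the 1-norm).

Σ|x_i - y_i| = |2 - (-5)| + |-2 - (-2)| = 7 + 0 = 7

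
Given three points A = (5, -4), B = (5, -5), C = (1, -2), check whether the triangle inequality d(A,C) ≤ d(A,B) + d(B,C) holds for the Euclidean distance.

d(A,B) = √(0² + 1²) = √1 = 1, d(B,C) = √(4² + 3²) = √25 = 5, d(A,C) = √(4² + 2²) = √20 ≈ 4.4721.
d(A,C) ≈ 4.4721 ≤ 1 + 5 = 6. Triangle inequality is satisfied.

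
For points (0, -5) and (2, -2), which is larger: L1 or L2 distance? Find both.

L1 = |0 - 2| + |-5 - (-2)| = 2 + 3 = 5
L2 = √(2² + 3²) = √13 ≈ 3.6056
L1 ≥ L2 always (equality iff movement is along one axis); L1 > L2 here.
Ratio L1/L2 = 5/√13 ≈ 1.3868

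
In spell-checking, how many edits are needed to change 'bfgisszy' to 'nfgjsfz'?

Let D[i][j] be the edit distance between the first i characters of 'bfgisszy' and the first j characters of 'nfgjsfz', with D[i][0] = i, D[0][j] = j, and D[i][j] = D[i-1][j-1] if the characters match, else 1 + min(D[i-1][j], D[i][j-1], D[i-1][j-1]). Filling the table (rows: prefixes of 'bfgisszy', columns: prefixes of 'nfgjsfz'):
     ε  n  f  g  j  s  f  z
  ε  0  1  2  3  4  5  6  7
  b  1  1  2  3  4  5  6  7
  f  2  2  1  2  3  4  5  6
  g  3  3  2  1  2  3  4  5
  i  4  4  3  2  2  3  4  5
  s  5  5  4  3  3  2  3  4
  s  6  6  5  4  4  3  3  4
  z  7  7  6  5  5  4  4  3
  y  8  8  7  6  6  5  5  4
The bottom-right entry gives D[8][7] = 4, so no sequence of fewer than 4 edits works. Backtracking through the table gives one optimal edit sequence (4 edits):
  bfgisszy → nfgisszy (sub b→n @1)
  nfgisszy → nfgjsszy (sub i→j @4)
  nfgjsszy → nfgjsfzy (sub s→f @6)
  nfgjsfzy → nfgjsfz (del y @8)
Edit distance = 4.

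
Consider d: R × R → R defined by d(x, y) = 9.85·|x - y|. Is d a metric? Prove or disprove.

Yes. Since |x - y| is a metric on R and 9.85 > 0, the positive scalar multiple 9.85·|x - y| is also a metric: scaling by a positive constant preserves non-negativity, identity (d=0 ⟺ |x-y|=0 ⟺ x=y), symmetry, and the triangle inequality.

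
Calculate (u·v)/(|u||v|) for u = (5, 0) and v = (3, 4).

With u = (5, 0), v = (3, 4):
u·v = 5·3 + 0·4 = 15 + 0 = 15.
|u| = √(5² + 0²) = √25, |v| = √(3² + 4²) = √25, so |u||v| = √(25·25) = √625 = 25.
cos θ = (u·v)/(|u||v|) = 15/25 = 0.6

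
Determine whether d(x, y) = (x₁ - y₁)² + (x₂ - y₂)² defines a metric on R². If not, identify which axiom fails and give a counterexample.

No. The squared Euclidean distance fails the triangle inequality. Counterexample: x = (0, 0), y = (3, 3), z = (6, 6). d(x,z) = 6² + 6² = 72, but d(x,y) + d(y,z) = (3² + 3²) + (3² + 3²) = 18 + 18 = 36. Since 72 > 36, the triangle inequality is violated. (Note: √d, the ordinary Euclidean distance, IS a metric.)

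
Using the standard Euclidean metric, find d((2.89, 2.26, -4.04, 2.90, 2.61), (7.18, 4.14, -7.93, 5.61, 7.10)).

√(Σ(x_i - y_i)²) = √((2.89 - 7.18)² + (2.26 - 4.14)² + (-4.04 - (-7.93))² + (2.9 - 5.61)² + (2.61 - 7.1)²)
= √((-4.29)² + (-1.88)² + 3.89² + (-2.71)² + (-4.49)²) = √(18.4041 + 3.5344 + 15.1321 + 7.3441 + 20.1601) = √64.5748 ≈ 8.0358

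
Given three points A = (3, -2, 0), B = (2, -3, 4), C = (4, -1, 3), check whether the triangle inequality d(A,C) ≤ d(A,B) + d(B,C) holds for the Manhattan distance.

d(A,B) = 1 + 1 + 4 = 6, d(B,C) = 2 + 2 + 1 = 5, d(A,C) = 1 + 1 + 3 = 5.
d(A,C) = 5 ≤ 6 + 5 = 11. Triangle inequality is satisfied.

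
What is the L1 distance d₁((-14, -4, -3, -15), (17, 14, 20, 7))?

Σ|x_i - y_i| = |-14 - 17| + |-4 - 14| + |-3 - 20| + |-15 - 7| = 31 + 18 + 23 + 22 = 94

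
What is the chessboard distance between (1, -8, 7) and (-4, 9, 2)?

max(|x_i - y_i|) = max(|1 - (-4)|, |-8 - 9|, |7 - 2|) = max(5, 17, 5) = 17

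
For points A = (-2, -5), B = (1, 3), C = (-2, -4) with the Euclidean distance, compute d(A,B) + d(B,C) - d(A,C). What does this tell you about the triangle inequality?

d(A,B) = √(3² + 8²) = √73 ≈ 8.544, d(B,C) = √(3² + 7²) = √58 ≈ 7.6158, d(A,C) = √(0² + 1²) = √1 = 1.
d(A,B) + d(B,C) - d(A,C) = 8.544 + 7.6158 - 1 = 16.1598 - 1 = 15.1598 (to 4 decimal places). This is ≥ 0, so the triangle inequality holds for these points.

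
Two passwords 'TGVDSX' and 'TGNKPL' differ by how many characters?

Differing positions: 3, 4, 5, 6. Hamming distance = 4.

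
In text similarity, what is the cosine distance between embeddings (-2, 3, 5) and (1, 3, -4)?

With u = (-2, 3, 5), v = (1, 3, -4):
u·v = (-2)·1 + 3·3 + 5·(-4) = (-2) + 9 + (-20) = -13.
|u| = √((-2)² + 3² + 5²) = √38, |v| = √(1² + 3² + (-4)²) = √26, so |u||v| = √(38·26) = √988.
cos θ = (u·v)/(|u||v|) = -13/√988 ≈ -0.4136
Cosine distance = 1 - cos θ ≈ 1 - (-0.4136) = 1.4136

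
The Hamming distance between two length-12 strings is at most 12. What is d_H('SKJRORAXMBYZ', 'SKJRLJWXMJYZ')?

Differing positions: 5, 6, 7, 10. Hamming distance = 4. The maximum possible Hamming distance for length-12 strings is 12, so d_H/12 = 4/12 ≈ 0.3333.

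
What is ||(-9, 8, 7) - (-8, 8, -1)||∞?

max(|x_i - y_i|) = max(|-9 - (-8)|, |8 - 8|, |7 - (-1)|) = max(1, 0, 8) = 8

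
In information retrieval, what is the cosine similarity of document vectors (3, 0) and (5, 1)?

With u = (3, 0), v = (5, 1):
u·v = 3·5 + 0·1 = 15 + 0 = 15.
|u| = √(3² + 0²) = √9, |v| = √(5² + 1²) = √26, so |u||v| = √(9·26) = √234.
cos θ = (u·v)/(|u||v|) = 15/√234 ≈ 0.9806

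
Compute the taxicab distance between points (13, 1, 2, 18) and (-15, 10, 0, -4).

Σ|x_i - y_i| = |13 - (-15)| + |1 - 10| + |2 - 0| + |18 - (-4)| = 28 + 9 + 2 + 22 = 61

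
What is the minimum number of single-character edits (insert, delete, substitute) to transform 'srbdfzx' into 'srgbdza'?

Let D[i][j] be the edit distance between the first i characters of 'srbdfzx' and the first j characters of 'srgbdza', with D[i][0] = i, D[0][j] = j, and D[i][j] = D[i-1][j-1] if the characters match, else 1 + min(D[i-1][j], D[i][j-1], D[i-1][j-1]). Filling the table (rows: prefixes of 'srbdfzx', columns: prefixes of 'srgbdza'):
     ε  s  r  g  b  d  z  a
  ε  0  1  2  3  4  5  6  7
  s  1  0  1  2  3  4  5  6
  r  2  1  0  1  2  3  4  5
  b  3  2  1  1  1  2  3  4
  d  4  3  2  2  2  1  2  3
  f  5  4  3  3  3  2  2  3
  z  6  5  4  4  4  3  2  3
  x  7  6  5  5  5  4  3  3
The bottom-right entry gives D[7][7] = 3, so no sequence of fewer than 3 edits works. Backtracking through the table gives one optimal edit sequence (3 edits):
  srbdfzx → srgbdfzx (ins g @3)
  srgbdfzx → srgbdzx (del f @6)
  srgbdzx → srgbdza (sub x→a @7)
Edit distance = 3.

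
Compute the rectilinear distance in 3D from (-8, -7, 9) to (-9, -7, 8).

Σ|x_i - y_i| = |-8 - (-9)| + |-7 - (-7)| + |9 - 8| = 1 + 0 + 1 = 2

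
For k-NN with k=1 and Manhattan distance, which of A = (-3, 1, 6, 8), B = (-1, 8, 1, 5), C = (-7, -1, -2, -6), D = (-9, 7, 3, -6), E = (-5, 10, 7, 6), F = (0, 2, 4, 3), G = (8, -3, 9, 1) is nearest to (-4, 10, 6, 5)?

Distances: d(A) = 13, d(B) = 10, d(C) = 33, d(D) = 22, d(E) = 3, d(F) = 16, d(G) = 32. Nearest: E = (-5, 10, 7, 6) with distance 3.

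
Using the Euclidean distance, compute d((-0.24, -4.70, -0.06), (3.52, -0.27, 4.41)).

(Σ|x_i - y_i|^2)^(1/2) = (|-0.24 - 3.52|^2 + |-4.7 - (-0.27)|^2 + |-0.06 - 4.41|^2)^(1/2)
= (3.76^2 + 4.43^2 + 4.47^2)^(1/2) = (14.1376 + 19.6249 + 19.9809)^(1/2) = (53.7434)^(1/2) ≈ 7.331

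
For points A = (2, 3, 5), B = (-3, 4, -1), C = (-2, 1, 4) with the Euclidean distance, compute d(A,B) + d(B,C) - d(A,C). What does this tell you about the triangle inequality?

d(A,B) = √(5² + 1² + 6²) = √62 ≈ 7.874, d(B,C) = √(1² + 3² + 5²) = √35 ≈ 5.9161, d(A,C) = √(4² + 2² + 1²) = √21 ≈ 4.5826.
d(A,B) + d(B,C) - d(A,C) = 7.874 + 5.9161 - 4.5826 = 13.7901 - 4.5826 = 9.2075 (to 4 decimal places). This is ≥ 0, so the triangle inequality holds for these points.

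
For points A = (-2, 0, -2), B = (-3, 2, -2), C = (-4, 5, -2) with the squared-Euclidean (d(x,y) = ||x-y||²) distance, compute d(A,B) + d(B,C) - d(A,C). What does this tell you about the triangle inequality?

d(A,B) = 1² + 2² + 0² = 5, d(B,C) = 1² + 3² + 0² = 10, d(A,C) = 2² + 5² + 0² = 29.
d(A,B) + d(B,C) - d(A,C) = 5 + 10 - 29 = 15 - 29 = -14. This is < 0, so the triangle inequality FAILS for these points (squared-Euclidean is not a metric).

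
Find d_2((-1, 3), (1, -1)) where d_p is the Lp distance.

(Σ|x_i - y_i|^2)^(1/2) = (|-1 - 1|^2 + |3 - (-1)|^2)^(1/2)
= (2^2 + 4^2)^(1/2) = (4 + 16)^(1/2) = (20)^(1/2) ≈ 4.4721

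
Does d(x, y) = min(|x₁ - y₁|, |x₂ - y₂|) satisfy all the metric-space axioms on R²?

No. d fails identity of indiscernibles: take x = (-5, 0) and y = (-5, 8). Then d(x,y) = min(|-5 - (-5)|, |0 - 8|) = min(0, 8) = 0, yet x ≠ y.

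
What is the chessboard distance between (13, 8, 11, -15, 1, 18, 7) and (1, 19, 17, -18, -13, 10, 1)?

max(|x_i - y_i|) = max(|13 - 1|, |8 - 19|, |11 - 17|, |-15 - (-18)|, |1 - (-13)|, |18 - 10|, |7 - 1|) = max(12, 11, 6, 3, 14, 8, 6) = 14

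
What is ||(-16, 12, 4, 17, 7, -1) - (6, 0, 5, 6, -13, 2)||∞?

max(|x_i - y_i|) = max(|-16 - 6|, |12 - 0|, |4 - 5|, |17 - 6|, |7 - (-13)|, |-1 - 2|) = max(22, 12, 1, 11, 20, 3) = 22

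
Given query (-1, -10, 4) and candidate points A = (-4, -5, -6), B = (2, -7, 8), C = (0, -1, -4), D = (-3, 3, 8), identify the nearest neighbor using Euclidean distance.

Distances: d(A) ≈ 11.5758, d(B) ≈ 5.831, d(C) ≈ 12.083, d(D) ≈ 13.7477. Nearest: B = (2, -7, 8) with distance 5.831.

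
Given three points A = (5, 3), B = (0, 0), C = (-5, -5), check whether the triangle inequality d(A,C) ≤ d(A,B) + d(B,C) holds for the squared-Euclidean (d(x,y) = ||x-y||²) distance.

d(A,B) = 5² + 3² = 34, d(B,C) = 5² + 5² = 50, d(A,C) = 10² + 8² = 164.
d(A,C) = 164 > 34 + 50 = 84. Triangle inequality is VIOLATED. (Squared-Euclidean is not a metric — this is a counterexample.)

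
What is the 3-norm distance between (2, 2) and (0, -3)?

(Σ|x_i - y_i|^3)^(1/3) = (|2 - 0|^3 + |2 - (-3)|^3)^(1/3)
= (2^3 + 5^3)^(1/3) = (8 + 125)^(1/3) = (133)^(1/3) ≈ 5.1045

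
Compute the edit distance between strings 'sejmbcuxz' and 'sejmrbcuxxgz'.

Let D[i][j] be the edit distance between the first i characters of 'sejmbcuxz' and the first j characters of 'sejmrbcuxxgz', with D[i][0] = i, D[0][j] = j, and D[i][j] = D[i-1][j-1] if the characters match, else 1 + min(D[i-1][j], D[i][j-1], D[i-1][j-1]). Filling the table (rows: prefixes of 'sejmbcuxz', columns: prefixes of 'sejmrbcuxxgz'):
     ε  s  e  j  m  r  b  c  u  x  x  g  z
  ε  0  1  2  3  4  5  6  7  8  9 10 11 12
  s  1  0  1  2  3  4  5  6  7  8  9 10 11
  e  2  1  0  1  2  3  4  5  6  7  8  9 10
  j  3  2  1  0  1  2  3  4  5  6  7  8  9
  m  4  3  2  1  0  1  2  3  4  5  6  7  8
  b  5  4  3  2  1  1  1  2  3  4  5  6  7
  c  6  5  4  3  2  2  2  1  2  3  4  5  6
  u  7  6  5  4  3  3  3  2  1  2  3  4  5
  x  8  7  6  5  4  4  4  3  2  1  2  3  4
  z  9  8  7  6  5  5  5  4  3  2  2  3  3
The bottom-right entry gives D[9][12] = 3, so no sequence of fewer than 3 edits works. Backtracking through the table gives one optimal edit sequence (3 edits):
  sejmbcuxz → sejmrbcuxz (ins r @5)
  sejmrbcuxz → sejmrbcuxxz (ins x @9)
  sejmrbcuxxz → sejmrbcuxxgz (ins g @11)
Edit distance = 3.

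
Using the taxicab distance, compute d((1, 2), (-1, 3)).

Σ|x_i - y_i| = |1 - (-1)| + |2 - 3| = 2 + 1 = 3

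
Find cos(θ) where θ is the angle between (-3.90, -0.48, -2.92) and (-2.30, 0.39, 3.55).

With u = (-3.90, -0.48, -2.92), v = (-2.30, 0.39, 3.55):
u·v = (-3.9)·(-2.3) + (-0.48)·0.39 + (-2.92)·3.55 = 8.97 + (-0.1872) + (-10.366) = -1.5832.
|u| = √((-3.9)² + (-0.48)² + (-2.92)²) = √(15.21 + 0.2304 + 8.5264) = √23.9668, |v| = √((-2.3)² + 0.39² + 3.55²) = √(5.29 + 0.1521 + 12.6025) = √18.0446.
cos θ = (u·v)/(|u||v|) = -1.5832/(√23.9668·√18.0446) ≈ -0.0761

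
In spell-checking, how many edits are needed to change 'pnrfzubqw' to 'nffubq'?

Let D[i][j] be the edit distance between the first i characters of 'pnrfzubqw' and the first j characters of 'nffubq', with D[i][0] = i, D[0][j] = j, and D[i][j] = D[i-1][j-1] if the characters match, else 1 + min(D[i-1][j], D[i][j-1], D[i-1][j-1]). Filling the table (rows: prefixes of 'pnrfzubqw', columns: prefixes of 'nffubq'):
     ε  n  f  f  u  b  q
  ε  0  1  2  3  4  5  6
  p  1  1  2  3  4  5  6
  n  2  1  2  3  4  5  6
  r  3  2  2  3  4  5  6
  f  4  3  2  2  3  4  5
  z  5  4  3  3  3  4  5
  u  6  5  4  4  3  4  5
  b  7  6  5  5  4  3  4
  q  8  7  6  6  5  4  3
  w  9  8  7  7  6  5  4
The bottom-right entry gives D[9][6] = 4, so no sequence of fewer than 4 edits works. Backtracking through the table gives one optimal edit sequence (4 edits):
  pnrfzubqw → nrfzubqw (del p @1)
  nrfzubqw → nfzubqw (del r @2)
  nfzubqw → nffubqw (sub z→f @3)
  nffubqw → nffubq (del w @7)
Edit distance = 4.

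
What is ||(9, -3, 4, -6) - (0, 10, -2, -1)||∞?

max(|x_i - y_i|) = max(|9 - 0|, |-3 - 10|, |4 - (-2)|, |-6 - (-1)|) = max(9, 13, 6, 5) = 13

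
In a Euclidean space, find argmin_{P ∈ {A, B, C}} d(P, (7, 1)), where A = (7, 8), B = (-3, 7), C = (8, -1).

Distances: d(A) = 7, d(B) ≈ 11.6619, d(C) ≈ 2.2361. Nearest: C = (8, -1) with distance 2.2361.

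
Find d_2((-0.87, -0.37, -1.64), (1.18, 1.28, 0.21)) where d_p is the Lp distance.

(Σ|x_i - y_i|^2)^(1/2) = (|-0.87 - 1.18|^2 + |-0.37 - 1.28|^2 + |-1.64 - 0.21|^2)^(1/2)
= (2.05^2 + 1.65^2 + 1.85^2)^(1/2) = (4.2025 + 2.7225 + 3.4225)^(1/2) = (10.3475)^(1/2) ≈ 3.2168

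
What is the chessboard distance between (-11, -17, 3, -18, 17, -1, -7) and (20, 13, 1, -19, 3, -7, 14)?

max(|x_i - y_i|) = max(|-11 - 20|, |-17 - 13|, |3 - 1|, |-18 - (-19)|, |17 - 3|, |-1 - (-7)|, |-7 - 14|) = max(31, 30, 2, 1, 14, 6, 21) = 31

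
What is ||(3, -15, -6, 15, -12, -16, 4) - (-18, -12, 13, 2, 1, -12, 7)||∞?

max(|x_i - y_i|) = max(|3 - (-18)|, |-15 - (-12)|, |-6 - 13|, |15 - 2|, |-12 - 1|, |-16 - (-12)|, |4 - 7|) = max(21, 3, 19, 13, 13, 4, 3) = 21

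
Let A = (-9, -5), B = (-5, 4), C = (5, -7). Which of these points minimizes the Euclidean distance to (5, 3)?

Distances: d(A) ≈ 16.1245, d(B) ≈ 10.0499, d(C) = 10. Nearest: C = (5, -7) with distance 10.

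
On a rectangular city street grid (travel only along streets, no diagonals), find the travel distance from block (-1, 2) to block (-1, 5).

Σ|x_i - y_i| = |-1 - (-1)| + |2 - 5| = 0 + 3 = 3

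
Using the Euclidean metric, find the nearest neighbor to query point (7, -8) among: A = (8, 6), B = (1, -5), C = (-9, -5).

Distances: d(A) ≈ 14.0357, d(B) ≈ 6.7082, d(C) ≈ 16.2788. Nearest: B = (1, -5) with distance 6.7082.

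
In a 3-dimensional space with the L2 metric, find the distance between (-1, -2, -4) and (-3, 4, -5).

(Σ|x_i - y_i|^2)^(1/2) = (|-1 - (-3)|^2 + |-2 - 4|^2 + |-4 - (-5)|^2)^(1/2)
= (2^2 + 6^2 + 1^2)^(1/2) = (4 + 36 + 1)^(1/2) = (41)^(1/2) ≈ 6.4031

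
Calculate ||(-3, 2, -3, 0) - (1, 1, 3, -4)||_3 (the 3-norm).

(Σ|x_i - y_i|^3)^(1/3) = (|-3 - 1|^3 + |2 - 1|^3 + |-3 - 3|^3 + |0 - (-4)|^3)^(1/3)
= (4^3 + 1^3 + 6^3 + 4^3)^(1/3) = (64 + 1 + 216 + 64)^(1/3) = (345)^(1/3) ≈ 7.0136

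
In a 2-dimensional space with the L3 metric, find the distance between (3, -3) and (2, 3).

(Σ|x_i - y_i|^3)^(1/3) = (|3 - 2|^3 + |-3 - 3|^3)^(1/3)
= (1^3 + 6^3)^(1/3) = (1 + 216)^(1/3) = (217)^(1/3) ≈ 6.0092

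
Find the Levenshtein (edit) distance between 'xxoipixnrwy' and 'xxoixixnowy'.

Let D[i][j] be the edit distance between the first i characters of 'xxoipixnrwy' and the first j characters of 'xxoixixnowy', with D[i][0] = i, D[0][j] = j, and D[i][j] = D[i-1][j-1] if the characters match, else 1 + min(D[i-1][j], D[i][j-1], D[i-1][j-1]). Filling the table (rows: prefixes of 'xxoipixnrwy', columns: prefixes of 'xxoixixnowy'):
     ε  x  x  o  i  x  i  x  n  o  w  y
  ε  0  1  2  3  4  5  6  7  8  9 10 11
  x  1  0  1  2  3  4  5  6  7  8  9 10
  x  2  1  0  1  2  3  4  5  6  7  8  9
  o  3  2  1  0  1  2  3  4  5  6  7  8
  i  4  3  2  1  0  1  2  3  4  5  6  7
  p  5  4  3  2  1  1  2  3  4  5  6  7
  i  6  5  4  3  2  2  1  2  3  4  5  6
  x  7  6  5  4  3  2  2  1  2  3  4  5
  n  8  7  6  5  4  3  3  2  1  2  3  4
  r  9  8  7  6  5  4  4  3  2  2  3  4
  w 10  9  8  7  6  5  5  4  3  3  2  3
  y 11 10  9  8  7  6  6  5  4  4  3  2
The bottom-right entry gives D[11][11] = 2, so no sequence of fewer than 2 edits works. Backtracking through the table gives one optimal edit sequence (2 edits):
  xxoipixnrwy → xxoixixnrwy (sub p→x @5)
  xxoixixnrwy → xxoixixnowy (sub r→o @9)
Edit distance = 2.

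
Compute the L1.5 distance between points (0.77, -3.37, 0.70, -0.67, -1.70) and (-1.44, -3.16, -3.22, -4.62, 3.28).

(Σ|x_i - y_i|^1.5)^(1/1.5) = (|0.77 - (-1.44)|^1.5 + |-3.37 - (-3.16)|^1.5 + |0.7 - (-3.22)|^1.5 + |-0.67 - (-4.62)|^1.5 + |-1.7 - 3.28|^1.5)^(1/1.5)
= (2.21^1.5 + 0.21^1.5 + 3.92^1.5 + 3.95^1.5 + 4.98^1.5)^(1/1.5) ≈ (3.2854 + 0.0962 + 7.7612 + 7.8505 + 11.1133)^(1/1.5) = (30.1066)^(1/1.5) ≈ 9.6778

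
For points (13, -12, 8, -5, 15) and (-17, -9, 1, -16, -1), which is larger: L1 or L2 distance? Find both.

L1 = |13 - (-17)| + |-12 - (-9)| + |8 - 1| + |-5 - (-16)| + |15 - (-1)| = 30 + 3 + 7 + 11 + 16 = 67
L2 = √(30² + 3² + 7² + 11² + 16²) = √1335 ≈ 36.5377
L1 ≥ L2 always (equality iff movement is along one axis); L1 > L2 here.
Ratio L1/L2 = 67/√1335 ≈ 1.8337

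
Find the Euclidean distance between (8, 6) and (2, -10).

√(Σ(x_i - y_i)²) = √((8 - 2)² + (6 - (-10))²)
= √(6² + 16²) = √(36 + 256) = √292 ≈ 17.088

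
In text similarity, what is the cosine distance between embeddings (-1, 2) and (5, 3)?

With u = (-1, 2), v = (5, 3):
u·v = (-1)·5 + 2·3 = (-5) + 6 = 1.
|u| = √((-1)² + 2²) = √5, |v| = √(5² + 3²) = √34, so |u||v| = √(5·34) = √170.
cos θ = (u·v)/(|u||v|) = 1/√170 ≈ 0.0767
Cosine distance = 1 - cos θ ≈ 1 - 0.0767 = 0.9233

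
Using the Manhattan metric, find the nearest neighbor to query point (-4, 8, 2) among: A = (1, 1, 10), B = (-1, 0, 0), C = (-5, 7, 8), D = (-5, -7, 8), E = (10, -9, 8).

Distances: d(A) = 20, d(B) = 13, d(C) = 8, d(D) = 22, d(E) = 37. Nearest: C = (-5, 7, 8) with distance 8.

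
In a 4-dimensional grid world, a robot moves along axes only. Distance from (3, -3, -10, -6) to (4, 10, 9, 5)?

Σ|x_i - y_i| = |3 - 4| + |-3 - 10| + |-10 - 9| + |-6 - 5| = 1 + 13 + 19 + 11 = 44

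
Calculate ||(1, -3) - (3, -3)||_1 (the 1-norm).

Σ|x_i - y_i| = |1 - 3| + |-3 - (-3)| = 2 + 0 = 2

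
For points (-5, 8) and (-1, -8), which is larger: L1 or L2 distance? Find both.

L1 = |-5 - (-1)| + |8 - (-8)| = 4 + 16 = 20
L2 = √(4² + 16²) = √272 ≈ 16.4924
L1 ≥ L2 always (equality iff movement is along one axis); L1 > L2 here.
Ratio L1/L2 = 20/√272 ≈ 1.2127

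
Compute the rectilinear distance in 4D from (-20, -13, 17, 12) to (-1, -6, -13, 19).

Σ|x_i - y_i| = |-20 - (-1)| + |-13 - (-6)| + |17 - (-13)| + |12 - 19| = 19 + 7 + 30 + 7 = 63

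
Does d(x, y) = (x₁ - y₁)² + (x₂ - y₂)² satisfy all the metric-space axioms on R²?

No. The squared Euclidean distance fails the triangle inequality. Counterexample: x = (0, 0), y = (1, 1), z = (2, 2). d(x,z) = 2² + 2² = 8, but d(x,y) + d(y,z) = (1² + 1²) + (1² + 1²) = 2 + 2 = 4. Since 8 > 4, the triangle inequality is violated. (Note: √d, the ordinary Euclidean distance, IS a metric.)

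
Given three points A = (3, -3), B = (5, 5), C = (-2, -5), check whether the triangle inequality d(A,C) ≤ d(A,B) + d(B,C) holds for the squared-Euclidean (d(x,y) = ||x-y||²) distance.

d(A,B) = 2² + 8² = 68, d(B,C) = 7² + 10² = 149, d(A,C) = 5² + 2² = 29.
d(A,C) = 29 ≤ 68 + 149 = 217. Triangle inequality is satisfied.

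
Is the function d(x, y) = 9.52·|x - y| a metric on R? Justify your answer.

Yes. Since |x - y| is a metric on R and 9.52 > 0, the positive scalar multiple 9.52·|x - y| is also a metric: scaling by a positive constant preserves non-negativity, identity (d=0 ⟺ |x-y|=0 ⟺ x=y), symmetry, and the triangle inequality.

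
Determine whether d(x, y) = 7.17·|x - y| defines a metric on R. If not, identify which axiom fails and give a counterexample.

Yes. Since |x - y| is a metric on R and 7.17 > 0, the positive scalar multiple 7.17·|x - y| is also a metric: scaling by a positive constant preserves non-negativity, identity (d=0 ⟺ |x-y|=0 ⟺ x=y), symmetry, and the triangle inequality.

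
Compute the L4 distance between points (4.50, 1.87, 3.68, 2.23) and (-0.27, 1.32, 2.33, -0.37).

(Σ|x_i - y_i|^4)^(1/4) = (|4.5 - (-0.27)|^4 + |1.87 - 1.32|^4 + |3.68 - 2.33|^4 + |2.23 - (-0.37)|^4)^(1/4)
= (4.77^4 + 0.55^4 + 1.35^4 + 2.6^4)^(1/4) ≈ (517.6945 + 0.0915 + 3.3215 + 45.6976)^(1/4) = (566.8051)^(1/4) ≈ 4.8793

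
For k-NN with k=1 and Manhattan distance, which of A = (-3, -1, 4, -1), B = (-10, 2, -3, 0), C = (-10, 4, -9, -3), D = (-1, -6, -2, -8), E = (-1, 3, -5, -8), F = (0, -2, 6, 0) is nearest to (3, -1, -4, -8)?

Distances: d(A) = 21, d(B) = 25, d(C) = 28, d(D) = 11, d(E) = 9, d(F) = 22. Nearest: E = (-1, 3, -5, -8) with distance 9.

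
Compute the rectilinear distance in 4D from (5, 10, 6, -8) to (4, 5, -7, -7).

Σ|x_i - y_i| = |5 - 4| + |10 - 5| + |6 - (-7)| + |-8 - (-7)| = 1 + 5 + 13 + 1 = 20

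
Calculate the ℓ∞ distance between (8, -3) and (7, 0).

max(|x_i - y_i|) = max(|8 - 7|, |-3 - 0|) = max(1, 3) = 3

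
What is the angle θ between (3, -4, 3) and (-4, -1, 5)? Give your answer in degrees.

With u = (3, -4, 3), v = (-4, -1, 5):
u·v = 3·(-4) + (-4)·(-1) + 3·5 = (-12) + 4 + 15 = 7.
|u| = √(3² + (-4)² + 3²) = √34, |v| = √((-4)² + (-1)² + 5²) = √42, so |u||v| = √(34·42) = √1428.
cos θ = (u·v)/(|u||v|) = 7/√1428 ≈ 0.18524
θ = arccos(0.18524) ≈ 79.32°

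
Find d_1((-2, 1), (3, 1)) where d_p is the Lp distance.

Σ|x_i - y_i| = |-2 - 3| + |1 - 1| = 5 + 0 = 5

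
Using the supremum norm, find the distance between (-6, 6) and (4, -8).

max(|x_i - y_i|) = max(|-6 - 4|, |6 - (-8)|) = max(10, 14) = 14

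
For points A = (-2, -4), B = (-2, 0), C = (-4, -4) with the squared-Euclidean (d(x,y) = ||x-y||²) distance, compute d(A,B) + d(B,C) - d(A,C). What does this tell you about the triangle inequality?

d(A,B) = 0² + 4² = 16, d(B,C) = 2² + 4² = 20, d(A,C) = 2² + 0² = 4.
d(A,B) + d(B,C) - d(A,C) = 16 + 20 - 4 = 36 - 4 = 32. This is ≥ 0, so the triangle inequality holds for these points.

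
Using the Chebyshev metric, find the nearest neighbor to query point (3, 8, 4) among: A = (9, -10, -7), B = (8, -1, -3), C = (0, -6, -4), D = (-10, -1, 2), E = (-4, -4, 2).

Distances: d(A) = 18, d(B) = 9, d(C) = 14, d(D) = 13, d(E) = 12. Nearest: B = (8, -1, -3) with distance 9.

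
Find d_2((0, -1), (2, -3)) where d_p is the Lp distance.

(Σ|x_i - y_i|^2)^(1/2) = (|0 - 2|^2 + |-1 - (-3)|^2)^(1/2)
= (2^2 + 2^2)^(1/2) = (4 + 4)^(1/2) = (8)^(1/2) ≈ 2.8284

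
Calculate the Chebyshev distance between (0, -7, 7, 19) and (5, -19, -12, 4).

max(|x_i - y_i|) = max(|0 - 5|, |-7 - (-19)|, |7 - (-12)|, |19 - 4|) = max(5, 12, 19, 15) = 19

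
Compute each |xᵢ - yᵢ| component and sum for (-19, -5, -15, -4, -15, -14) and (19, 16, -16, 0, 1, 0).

Σ|x_i - y_i| = |-19 - 19| + |-5 - 16| + |-15 - (-16)| + |-4 - 0| + |-15 - 1| + |-14 - 0| = 38 + 21 + 1 + 4 + 16 + 14 = 94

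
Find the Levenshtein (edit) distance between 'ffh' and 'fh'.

Let D[i][j] be the edit distance between the first i characters of 'ffh' and the first j characters of 'fh', with D[i][0] = i, D[0][j] = j, and D[i][j] = D[i-1][j-1] if the characters match, else 1 + min(D[i-1][j], D[i][j-1], D[i-1][j-1]). Filling the table (rows: prefixes of 'ffh', columns: prefixes of 'fh'):
     ε  f  h
  ε  0  1  2
  f  1  0  1
  f  2  1  1
  h  3  2  1
The bottom-right entry gives D[3][2] = 1, so no sequence of fewer than 1 edit works. Backtracking through the table gives one optimal edit sequence (1 edit):
  ffh → fh (del f @1)
Edit distance = 1.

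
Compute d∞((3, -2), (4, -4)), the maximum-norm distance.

max(|x_i - y_i|) = max(|3 - 4|, |-2 - (-4)|) = max(1, 2) = 2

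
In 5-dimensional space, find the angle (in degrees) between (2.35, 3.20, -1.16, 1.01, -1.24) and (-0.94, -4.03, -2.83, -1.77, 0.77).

With u = (2.35, 3.20, -1.16, 1.01, -1.24), v = (-0.94, -4.03, -2.83, -1.77, 0.77):
u·v = 2.35·(-0.94) + 3.2·(-4.03) + (-1.16)·(-2.83) + 1.01·(-1.77) + (-1.24)·0.77 = (-2.209) + (-12.896) + 3.2828 + (-1.7877) + (-0.9548) = -14.5647.
|u| = √(2.35² + 3.2² + (-1.16)² + 1.01² + (-1.24)²) = √(5.5225 + 10.24 + 1.3456 + 1.0201 + 1.5376) = √19.6658, |v| = √((-0.94)² + (-4.03)² + (-2.83)² + (-1.77)² + 0.77²) = √(0.8836 + 16.2409 + 8.0089 + 3.1329 + 0.5929) = √28.8592.
cos θ = (u·v)/(|u||v|) = -14.5647/(√19.6658·√28.8592) ≈ -0.611369
θ = arccos(-0.611369) ≈ 127.69°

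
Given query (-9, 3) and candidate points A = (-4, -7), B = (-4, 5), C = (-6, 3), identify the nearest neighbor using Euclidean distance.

Distances: d(A) ≈ 11.1803, d(B) ≈ 5.3852, d(C) = 3. Nearest: C = (-6, 3) with distance 3.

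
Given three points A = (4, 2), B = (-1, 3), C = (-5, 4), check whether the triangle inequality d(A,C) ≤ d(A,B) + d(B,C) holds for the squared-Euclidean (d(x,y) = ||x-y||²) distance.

d(A,B) = 5² + 1² = 26, d(B,C) = 4² + 1² = 17, d(A,C) = 9² + 2² = 85.
d(A,C) = 85 > 26 + 17 = 43. Triangle inequality is VIOLATED. (Squared-Euclidean is not a metric — this is a counterexample.)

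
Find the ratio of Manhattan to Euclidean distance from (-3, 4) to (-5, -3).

L1 = |-3 - (-5)| + |4 - (-3)| = 2 + 7 = 9
L2 = √(2² + 7²) = √53 ≈ 7.2801
L1 ≥ L2 always (equality iff movement is along one axis); L1 > L2 here.
Ratio L1/L2 = 9/√53 ≈ 1.2362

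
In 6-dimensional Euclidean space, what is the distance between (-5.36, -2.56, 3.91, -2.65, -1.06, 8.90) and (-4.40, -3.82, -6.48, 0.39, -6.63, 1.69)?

√(Σ(x_i - y_i)²) = √((-5.36 - (-4.4))² + (-2.56 - (-3.82))² + (3.91 - (-6.48))² + (-2.65 - 0.39)² + (-1.06 - (-6.63))² + (8.9 - 1.69)²)
= √((-0.96)² + 1.26² + 10.39² + (-3.04)² + 5.57² + 7.21²) = √(0.9216 + 1.5876 + 107.9521 + 9.2416 + 31.0249 + 51.9841) = √202.7119 ≈ 14.2377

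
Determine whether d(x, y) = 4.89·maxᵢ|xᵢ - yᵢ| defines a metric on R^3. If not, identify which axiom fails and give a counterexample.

Yes. The L∞ (Chebyshev) norm induces a metric on R^3, and multiplying a metric by a positive constant 4.89 > 0 preserves all four axioms: non-negativity (4.89·||x-y|| ≥ 0), identity (4.89·||x-y|| = 0 ⟺ ||x-y|| = 0 ⟺ x = y), symmetry (||x-y|| = ||y-x||), and the triangle inequality (4.89·||x-z|| ≤ 4.89·||x-y|| + 4.89·||y-z||). So d is a metric.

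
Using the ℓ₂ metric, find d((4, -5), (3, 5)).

√(Σ(x_i - y_i)²) = √((4 - 3)² + (-5 - 5)²)
= √(1² + (-10)²) = √(1 + 100) = √101 ≈ 10.0499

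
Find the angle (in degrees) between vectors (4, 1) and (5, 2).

With u = (4, 1), v = (5, 2):
u·v = 4·5 + 1·2 = 20 + 2 = 22.
|u| = √(4² + 1²) = √17, |v| = √(5² + 2²) = √29, so |u||v| = √(17·29) = √493.
cos θ = (u·v)/(|u||v|) = 22/√493 ≈ 0.99083
θ = arccos(0.99083) ≈ 7.77°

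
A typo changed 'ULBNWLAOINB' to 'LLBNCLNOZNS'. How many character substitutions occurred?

Differing positions: 1, 5, 7, 9, 11. Hamming distance = 5.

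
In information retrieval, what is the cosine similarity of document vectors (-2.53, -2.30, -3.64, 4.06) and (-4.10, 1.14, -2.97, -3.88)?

With u = (-2.53, -2.30, -3.64, 4.06), v = (-4.10, 1.14, -2.97, -3.88):
u·v = (-2.53)·(-4.1) + (-2.3)·1.14 + (-3.64)·(-2.97) + 4.06·(-3.88) = 10.373 + (-2.622) + 10.8108 + (-15.7528) = 2.809.
|u| = √((-2.53)² + (-2.3)² + (-3.64)² + 4.06²) = √(6.4009 + 5.29 + 13.2496 + 16.4836) = √41.4241, |v| = √((-4.1)² + 1.14² + (-2.97)² + (-3.88)²) = √(16.81 + 1.2996 + 8.8209 + 15.0544) = √41.9849.
cos θ = (u·v)/(|u||v|) = 2.809/(√41.4241·√41.9849) ≈ 0.0674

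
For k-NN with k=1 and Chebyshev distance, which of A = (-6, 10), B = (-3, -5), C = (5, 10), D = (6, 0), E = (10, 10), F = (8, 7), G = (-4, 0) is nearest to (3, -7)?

Distances: d(A) = 17, d(B) = 6, d(C) = 17, d(D) = 7, d(E) = 17, d(F) = 14, d(G) = 7. Nearest: B = (-3, -5) with distance 6.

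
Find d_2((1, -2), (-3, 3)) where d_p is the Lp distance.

(Σ|x_i - y_i|^2)^(1/2) = (|1 - (-3)|^2 + |-2 - 3|^2)^(1/2)
= (4^2 + 5^2)^(1/2) = (16 + 25)^(1/2) = (41)^(1/2) ≈ 6.4031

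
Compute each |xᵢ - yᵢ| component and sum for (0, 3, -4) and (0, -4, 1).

Σ|x_i - y_i| = |0 - 0| + |3 - (-4)| + |-4 - 1| = 0 + 7 + 5 = 12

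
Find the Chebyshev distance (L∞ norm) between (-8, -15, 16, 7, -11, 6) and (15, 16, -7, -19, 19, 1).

max(|x_i - y_i|) = max(|-8 - 15|, |-15 - 16|, |16 - (-7)|, |7 - (-19)|, |-11 - 19|, |6 - 1|) = max(23, 31, 23, 26, 30, 5) = 31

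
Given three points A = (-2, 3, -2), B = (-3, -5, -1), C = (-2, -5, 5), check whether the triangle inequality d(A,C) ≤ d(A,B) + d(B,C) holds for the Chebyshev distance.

d(A,B) = max(1, 8, 1) = 8, d(B,C) = max(1, 0, 6) = 6, d(A,C) = max(0, 8, 7) = 8.
d(A,C) = 8 ≤ 8 + 6 = 14. Triangle inequality is satisfied.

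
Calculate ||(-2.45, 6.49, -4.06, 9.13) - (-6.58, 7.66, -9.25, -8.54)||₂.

√(Σ(x_i - y_i)²) = √((-2.45 - (-6.58))² + (6.49 - 7.66)² + (-4.06 - (-9.25))² + (9.13 - (-8.54))²)
= √(4.13² + (-1.17)² + 5.19² + 17.67²) = √(17.0569 + 1.3689 + 26.9361 + 312.2289) = √357.5908 ≈ 18.9101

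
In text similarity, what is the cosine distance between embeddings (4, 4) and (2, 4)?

With u = (4, 4), v = (2, 4):
u·v = 4·2 + 4·4 = 8 + 16 = 24.
|u| = √(4² + 4²) = √32, |v| = √(2² + 4²) = √20, so |u||v| = √(32·20) = √640.
cos θ = (u·v)/(|u||v|) = 24/√640 ≈ 0.9487
Cosine distance = 1 - cos θ ≈ 1 - 0.9487 = 0.0513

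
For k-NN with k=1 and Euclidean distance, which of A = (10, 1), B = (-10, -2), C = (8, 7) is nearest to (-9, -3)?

Distances: d(A) ≈ 19.4165, d(B) ≈ 1.4142, d(C) ≈ 19.7231. Nearest: B = (-10, -2) with distance 1.4142.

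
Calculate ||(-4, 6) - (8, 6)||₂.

√(Σ(x_i - y_i)²) = √((-4 - 8)² + (6 - 6)²)
= √((-12)² + 0²) = √(144 + 0) = √144 = 12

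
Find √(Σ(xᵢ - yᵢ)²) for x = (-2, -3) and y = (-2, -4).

√(Σ(x_i - y_i)²) = √((-2 - (-2))² + (-3 - (-4))²)
= √(0² + 1²) = √(0 + 1) = √1 = 1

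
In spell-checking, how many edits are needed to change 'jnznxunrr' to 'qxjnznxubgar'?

Let D[i][j] be the edit distance between the first i characters of 'jnznxunrr' and the first j characters of 'qxjnznxubgar', with D[i][0] = i, D[0][j] = j, and D[i][j] = D[i-1][j-1] if the characters match, else 1 + min(D[i-1][j], D[i][j-1], D[i-1][j-1]). Filling the table (rows: prefixes of 'jnznxunrr', columns: prefixes of 'qxjnznxubgar'):
     ε  q  x  j  n  z  n  x  u  b  g  a  r
  ε  0  1  2  3  4  5  6  7  8  9 10 11 12
  j  1  1  2  2  3  4  5  6  7  8  9 10 11
  n  2  2  2  3  2  3  4  5  6  7  8  9 10
  z  3  3  3  3  3  2  3  4  5  6  7  8  9
  n  4  4  4  4  3  3  2  3  4  5  6  7  8
  x  5  5  4  5  4  4  3  2  3  4  5  6  7
  u  6  6  5  5  5  5  4  3  2  3  4  5  6
  n  7  7  6  6  5  6  5  4  3  3  4  5  6
  r  8  8  7  7  6  6  6  5  4  4  4  5  5
  r  9  9  8  8  7  7  7  6  5  5  5  5  5
The bottom-right entry gives D[9][12] = 5, so no sequence of fewer than 5 edits works. Backtracking through the table gives one optimal edit sequence (5 edits):
  jnznxunrr → qjnznxunrr (ins q @1)
  qjnznxunrr → qxjnznxunrr (ins x @2)
  qxjnznxunrr → qxjnznxubnrr (ins b @9)
  qxjnznxubnrr → qxjnznxubgrr (sub n→g @10)
  qxjnznxubgrr → qxjnznxubgar (sub r→a @11)
Edit distance = 5.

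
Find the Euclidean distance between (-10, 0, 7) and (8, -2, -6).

√(Σ(x_i - y_i)²) = √((-10 - 8)² + (0 - (-2))² + (7 - (-6))²)
= √((-18)² + 2² + 13²) = √(324 + 4 + 169) = √497 ≈ 22.2935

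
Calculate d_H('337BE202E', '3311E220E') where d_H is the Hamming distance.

Differing positions: 3, 4, 7, 8. Hamming distance = 4.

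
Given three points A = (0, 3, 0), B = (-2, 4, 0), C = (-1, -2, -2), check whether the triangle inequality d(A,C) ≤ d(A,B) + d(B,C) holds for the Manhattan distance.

d(A,B) = 2 + 1 + 0 = 3, d(B,C) = 1 + 6 + 2 = 9, d(A,C) = 1 + 5 + 2 = 8.
d(A,C) = 8 ≤ 3 + 9 = 12. Triangle inequality is satisfied.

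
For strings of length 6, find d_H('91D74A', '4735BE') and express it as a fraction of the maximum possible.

Differing positions: 1, 2, 3, 4, 5, 6. Hamming distance = 6. The maximum possible Hamming distance for length-6 strings is 6, so d_H/6 = 6/6 = 1.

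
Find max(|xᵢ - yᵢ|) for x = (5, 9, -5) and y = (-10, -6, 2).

max(|x_i - y_i|) = max(|5 - (-10)|, |9 - (-6)|, |-5 - 2|) = max(15, 15, 7) = 15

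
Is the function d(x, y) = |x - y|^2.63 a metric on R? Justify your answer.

No. d(x,y) = |x-y|^2.63 fails the triangle inequality since p = 2.63 > 1. Counterexample: x = -1, y = 2, z = 7. d(x,z) = |-1 - 7|^2.63 = 8^2.63 ≈ 237.2065, but d(x,y) + d(y,z) = 3^2.63 + 5^2.63 ≈ 17.9816 + 68.9114 = 86.893. Since 237.2065 > 86.893, the triangle inequality is violated.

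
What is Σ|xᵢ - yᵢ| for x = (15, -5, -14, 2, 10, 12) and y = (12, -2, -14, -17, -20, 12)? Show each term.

Σ|x_i - y_i| = |15 - 12| + |-5 - (-2)| + |-14 - (-14)| + |2 - (-17)| + |10 - (-20)| + |12 - 12| = 3 + 3 + 0 + 19 + 30 + 0 = 55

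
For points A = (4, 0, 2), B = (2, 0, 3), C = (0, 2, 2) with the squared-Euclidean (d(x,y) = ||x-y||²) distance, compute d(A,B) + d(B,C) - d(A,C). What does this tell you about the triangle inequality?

d(A,B) = 2² + 0² + 1² = 5, d(B,C) = 2² + 2² + 1² = 9, d(A,C) = 4² + 2² + 0² = 20.
d(A,B) + d(B,C) - d(A,C) = 5 + 9 - 20 = 14 - 20 = -6. This is < 0, so the triangle inequality FAILS for these points (squared-Euclidean is not a metric).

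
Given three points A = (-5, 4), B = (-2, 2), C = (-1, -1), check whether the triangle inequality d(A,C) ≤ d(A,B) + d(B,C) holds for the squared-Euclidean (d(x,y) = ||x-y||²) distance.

d(A,B) = 3² + 2² = 13, d(B,C) = 1² + 3² = 10, d(A,C) = 4² + 5² = 41.
d(A,C) = 41 > 13 + 10 = 23. Triangle inequality is VIOLATED. (Squared-Euclidean is not a metric — this is a counterexample.)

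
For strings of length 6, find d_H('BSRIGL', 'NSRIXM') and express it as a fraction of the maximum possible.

Differing positions: 1, 5, 6. Hamming distance = 3. The maximum possible Hamming distance for length-6 strings is 6, so d_H/6 = 3/6 = 0.5.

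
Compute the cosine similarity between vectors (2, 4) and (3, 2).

With u = (2, 4), v = (3, 2):
u·v = 2·3 + 4·2 = 6 + 8 = 14.
|u| = √(2² + 4²) = √20, |v| = √(3² + 2²) = √13, so |u||v| = √(20·13) = √260.
cos θ = (u·v)/(|u||v|) = 14/√260 ≈ 0.8682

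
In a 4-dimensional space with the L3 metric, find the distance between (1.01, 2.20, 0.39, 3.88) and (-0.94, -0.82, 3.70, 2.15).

(Σ|x_i - y_i|^3)^(1/3) = (|1.01 - (-0.94)|^3 + |2.2 - (-0.82)|^3 + |0.39 - 3.7|^3 + |3.88 - 2.15|^3)^(1/3)
= (1.95^3 + 3.02^3 + 3.31^3 + 1.73^3)^(1/3) ≈ (7.4149 + 27.5436 + 36.2647 + 5.1777)^(1/3) = (76.4009)^(1/3) ≈ 4.2433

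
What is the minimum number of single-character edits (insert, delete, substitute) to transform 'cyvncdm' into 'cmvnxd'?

Let D[i][j] be the edit distance between the first i characters of 'cyvncdm' and the first j characters of 'cmvnxd', with D[i][0] = i, D[0][j] = j, and D[i][j] = D[i-1][j-1] if the characters match, else 1 + min(D[i-1][j], D[i][j-1], D[i-1][j-1]). Filling the table (rows: prefixes of 'cyvncdm', columns: prefixes of 'cmvnxd'):
     ε  c  m  v  n  x  d
  ε  0  1  2  3  4  5  6
  c  1  0  1  2  3  4  5
  y  2  1  1  2  3  4  5
  v  3  2  2  1  2  3  4
  n  4  3  3  2  1  2  3
  c  5  4  4  3  2  2  3
  d  6  5  5  4  3  3  2
  m  7  6  5  5  4  4  3
The bottom-right entry gives D[7][6] = 3, so no sequence of fewer than 3 edits works. Backtracking through the table gives one optimal edit sequence (3 edits):
  cyvncdm → cmvncdm (sub y→m @2)
  cmvncdm → cmvnxdm (sub c→x @5)
  cmvnxdm → cmvnxd (del m @7)
Edit distance = 3.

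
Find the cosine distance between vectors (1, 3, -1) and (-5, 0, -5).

With u = (1, 3, -1), v = (-5, 0, -5):
u·v = 1·(-5) + 3·0 + (-1)·(-5) = (-5) + 0 + 5 = 0.
|u| = √(1² + 3² + (-1)²) = √11, |v| = √((-5)² + 0² + (-5)²) = √50, so |u||v| = √(11·50) = √550.
cos θ = (u·v)/(|u||v|) = 0/√550 = 0
Cosine distance = 1 - cos θ = 1 - 0 = 1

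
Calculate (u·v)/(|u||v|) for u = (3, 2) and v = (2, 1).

With u = (3, 2), v = (2, 1):
u·v = 3·2 + 2·1 = 6 + 2 = 8.
|u| = √(3² + 2²) = √13, |v| = √(2² + 1²) = √5, so |u||v| = √(13·5) = √65.
cos θ = (u·v)/(|u||v|) = 8/√65 ≈ 0.9923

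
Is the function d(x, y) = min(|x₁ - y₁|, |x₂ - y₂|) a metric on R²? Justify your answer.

No. d fails identity of indiscernibles: take x = (2, 0) and y = (2, 2). Then d(x,y) = min(|2 - 2|, |0 - 2|) = min(0, 2) = 0, yet x ≠ y.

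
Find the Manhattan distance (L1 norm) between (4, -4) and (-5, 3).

Σ|x_i - y_i| = |4 - (-5)| + |-4 - 3| = 9 + 7 = 16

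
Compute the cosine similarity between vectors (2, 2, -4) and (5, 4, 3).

With u = (2, 2, -4), v = (5, 4, 3):
u·v = 2·5 + 2·4 + (-4)·3 = 10 + 8 + (-12) = 6.
|u| = √(2² + 2² + (-4)²) = √24, |v| = √(5² + 4² + 3²) = √50, so |u||v| = √(24·50) = √1200.
cos θ = (u·v)/(|u||v|) = 6/√1200 ≈ 0.1732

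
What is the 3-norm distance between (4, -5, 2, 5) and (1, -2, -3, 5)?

(Σ|x_i - y_i|^3)^(1/3) = (|4 - 1|^3 + |-5 - (-2)|^3 + |2 - (-3)|^3 + |5 - 5|^3)^(1/3)
= (3^3 + 3^3 + 5^3 + 0^3)^(1/3) = (27 + 27 + 125 + 0)^(1/3) = (179)^(1/3) ≈ 5.6357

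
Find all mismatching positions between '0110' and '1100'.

Differing positions: 1, 3. Hamming distance = 2.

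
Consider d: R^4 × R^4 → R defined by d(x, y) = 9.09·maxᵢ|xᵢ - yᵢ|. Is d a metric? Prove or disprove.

Yes. The L∞ (Chebyshev) norm induces a metric on R^4, and multiplying a metric by a positive constant 9.09 > 0 preserves all four axioms: non-negativity (9.09·||x-y|| ≥ 0), identity (9.09·||x-y|| = 0 ⟺ ||x-y|| = 0 ⟺ x = y), symmetry (||x-y|| = ||y-x||), and the triangle inequality (9.09·||x-z|| ≤ 9.09·||x-y|| + 9.09·||y-z||). So d is a metric.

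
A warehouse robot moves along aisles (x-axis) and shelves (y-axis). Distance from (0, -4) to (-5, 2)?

Σ|x_i - y_i| = |0 - (-5)| + |-4 - 2| = 5 + 6 = 11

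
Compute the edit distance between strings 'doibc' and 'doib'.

Let D[i][j] be the edit distance between the first i characters of 'doibc' and the first j characters of 'doib', with D[i][0] = i, D[0][j] = j, and D[i][j] = D[i-1][j-1] if the characters match, else 1 + min(D[i-1][j], D[i][j-1], D[i-1][j-1]). Filling the table (rows: prefixes of 'doibc', columns: prefixes of 'doib'):
     ε  d  o  i  b
  ε  0  1  2  3  4
  d  1  0  1  2  3
  o  2  1  0  1  2
  i  3  2  1  0  1
  b  4  3  2  1  0
  c  5  4  3  2  1
The bottom-right entry gives D[5][4] = 1, so no sequence of fewer than 1 edit works. Backtracking through the table gives one optimal edit sequence (1 edit):
  doibc → doib (del c @5)
Edit distance = 1.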